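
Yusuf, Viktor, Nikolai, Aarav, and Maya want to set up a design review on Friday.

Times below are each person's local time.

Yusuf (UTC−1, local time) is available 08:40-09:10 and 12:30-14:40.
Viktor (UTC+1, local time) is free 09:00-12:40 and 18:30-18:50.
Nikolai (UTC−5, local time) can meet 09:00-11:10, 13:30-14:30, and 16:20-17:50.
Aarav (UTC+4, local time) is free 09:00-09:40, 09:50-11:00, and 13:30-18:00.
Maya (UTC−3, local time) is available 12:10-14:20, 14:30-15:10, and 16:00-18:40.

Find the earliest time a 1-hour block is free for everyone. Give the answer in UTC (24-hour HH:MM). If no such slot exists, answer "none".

none

Yusuf → UTC: 09:40–10:10, 13:30–15:40.
Viktor → UTC: 08:00–11:40, 17:30–17:50.
Nikolai → UTC: 14:00–16:10, 18:30–19:30, 21:20–22:50.
Aarav → UTC: 05:00–05:40, 05:50–07:00, 09:30–14:00.
Maya → UTC: 15:10–17:20, 17:30–18:10, 19:00–21:40.
Yusuf ∩ Viktor: 09:40–10:10.
Yusuf ∩ Viktor ∩ Nikolai: (none).
Yusuf ∩ Viktor ∩ Nikolai ∩ Aarav: (none).
Yusuf ∩ Viktor ∩ Nikolai ∩ Aarav ∩ Maya: (none).
Windows ≥ 60 min: (none).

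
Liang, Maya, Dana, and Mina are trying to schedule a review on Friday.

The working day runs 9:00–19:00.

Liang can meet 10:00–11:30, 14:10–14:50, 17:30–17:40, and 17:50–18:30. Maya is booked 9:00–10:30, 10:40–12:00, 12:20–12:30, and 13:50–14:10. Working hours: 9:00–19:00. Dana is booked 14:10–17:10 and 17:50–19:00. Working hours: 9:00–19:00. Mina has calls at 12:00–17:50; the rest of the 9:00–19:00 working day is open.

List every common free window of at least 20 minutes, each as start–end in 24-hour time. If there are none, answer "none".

Maya free within 09:00–19:00: 10:30–10:40, 12:00–12:20, 12:30–13:50, 14:10–19:00.
Dana free within 09:00–19:00: 09:00–14:10, 17:10–17:50.
Mina free within 09:00–19:00: 09:00–12:00, 17:50–19:00.
Liang ∩ Maya: 10:30–10:40, 14:10–14:50, 17:30–17:40, 17:50–18:30.
Liang ∩ Maya ∩ Dana: 10:30–10:40, 17:30–17:40.
Liang ∩ Maya ∩ Dana ∩ Mina: 10:30–10:40.
Windows ≥ 20 min: (none).

none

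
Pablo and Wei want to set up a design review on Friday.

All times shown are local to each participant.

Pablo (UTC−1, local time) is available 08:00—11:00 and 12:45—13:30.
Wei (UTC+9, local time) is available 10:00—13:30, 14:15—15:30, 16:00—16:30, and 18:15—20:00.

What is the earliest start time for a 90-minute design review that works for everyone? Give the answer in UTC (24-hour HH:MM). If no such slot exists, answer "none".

09:15

Pablo → UTC: 09:00–12:00, 13:45–14:30.
Wei → UTC: 01:00–04:30, 05:15–06:30, 07:00–07:30, 09:15–11:00.
Pablo ∩ Wei: 09:15–11:00.
Windows ≥ 90 min: 09:15–11:00.
Earliest such window starts at 09:15.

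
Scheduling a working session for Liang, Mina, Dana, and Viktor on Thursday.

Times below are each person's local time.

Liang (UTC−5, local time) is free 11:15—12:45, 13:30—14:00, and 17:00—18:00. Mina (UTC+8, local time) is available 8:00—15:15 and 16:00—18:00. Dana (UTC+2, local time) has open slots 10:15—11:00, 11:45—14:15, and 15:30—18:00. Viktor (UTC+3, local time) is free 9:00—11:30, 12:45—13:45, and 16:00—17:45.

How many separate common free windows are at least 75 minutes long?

0

Liang → UTC: 16:15–17:45, 18:30–19:00, 22:00–23:00.
Mina → UTC: 00:00–07:15, 08:00–10:00.
Dana → UTC: 08:15–09:00, 09:45–12:15, 13:30–16:00.
Viktor → UTC: 06:00–08:30, 09:45–10:45, 13:00–14:45.
Liang ∩ Mina: (none).
Liang ∩ Mina ∩ Dana: (none).
Liang ∩ Mina ∩ Dana ∩ Viktor: (none).
Windows ≥ 75 min: (none).
That's 0 windows.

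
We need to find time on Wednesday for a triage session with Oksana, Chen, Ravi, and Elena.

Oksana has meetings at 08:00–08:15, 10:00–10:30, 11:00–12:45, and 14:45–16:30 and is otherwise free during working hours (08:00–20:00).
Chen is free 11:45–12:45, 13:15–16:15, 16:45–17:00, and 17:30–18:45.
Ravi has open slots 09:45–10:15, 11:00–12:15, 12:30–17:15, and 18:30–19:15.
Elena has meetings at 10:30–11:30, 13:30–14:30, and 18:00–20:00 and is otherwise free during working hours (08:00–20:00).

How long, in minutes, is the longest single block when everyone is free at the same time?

Oksana free within 08:00–20:00: 08:15–10:00, 10:30–11:00, 12:45–14:45, 16:30–20:00.
Elena free within 08:00–20:00: 08:00–10:30, 11:30–13:30, 14:30–18:00.
Oksana ∩ Chen: 13:15–14:45, 16:45–17:00, 17:30–18:45.
Oksana ∩ Chen ∩ Ravi: 13:15–14:45, 16:45–17:00, 18:30–18:45.
Oksana ∩ Chen ∩ Ravi ∩ Elena: 13:15–13:30, 14:30–14:45, 16:45–17:00.
Common window lengths: 15, 15, 15 min; longest is 15.

15 minutes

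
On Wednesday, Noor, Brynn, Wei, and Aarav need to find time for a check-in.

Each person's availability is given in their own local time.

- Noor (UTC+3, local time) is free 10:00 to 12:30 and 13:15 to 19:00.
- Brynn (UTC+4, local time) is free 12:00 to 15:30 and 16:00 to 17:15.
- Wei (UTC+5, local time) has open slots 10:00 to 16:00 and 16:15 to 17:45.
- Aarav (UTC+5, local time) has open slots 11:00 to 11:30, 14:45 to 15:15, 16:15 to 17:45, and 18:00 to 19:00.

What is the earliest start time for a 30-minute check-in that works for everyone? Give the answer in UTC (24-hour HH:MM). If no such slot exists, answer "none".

12:00

Noor → UTC: 07:00–09:30, 10:15–16:00.
Brynn → UTC: 08:00–11:30, 12:00–13:15.
Wei → UTC: 05:00–11:00, 11:15–12:45.
Aarav → UTC: 06:00–06:30, 09:45–10:15, 11:15–12:45, 13:00–14:00.
Noor ∩ Brynn: 08:00–09:30, 10:15–11:30, 12:00–13:15.
Noor ∩ Brynn ∩ Wei: 08:00–09:30, 10:15–11:00, 11:15–11:30, 12:00–12:45.
Noor ∩ Brynn ∩ Wei ∩ Aarav: 11:15–11:30, 12:00–12:45.
Windows ≥ 30 min: 12:00–12:45.
Earliest such window starts at 12:00.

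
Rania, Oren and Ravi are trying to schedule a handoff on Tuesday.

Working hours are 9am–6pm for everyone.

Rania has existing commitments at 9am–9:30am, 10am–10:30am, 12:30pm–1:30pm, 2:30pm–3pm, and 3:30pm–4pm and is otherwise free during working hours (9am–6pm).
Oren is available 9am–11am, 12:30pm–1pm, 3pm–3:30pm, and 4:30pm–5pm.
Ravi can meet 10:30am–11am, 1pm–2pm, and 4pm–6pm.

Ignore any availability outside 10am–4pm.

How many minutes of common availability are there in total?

Rania free within 09:00–18:00: 09:30–10:00, 10:30–12:30, 13:30–14:30, 15:00–15:30, 16:00–18:00.
Rania ∩ Oren: 09:30–10:00, 10:30–11:00, 15:00–15:30, 16:30–17:00.
Rania ∩ Oren ∩ Ravi: 10:30–11:00, 16:30–17:00.
Restricted to 10:00–16:00: 10:30–11:00.
Total common minutes: 30.

30 minutes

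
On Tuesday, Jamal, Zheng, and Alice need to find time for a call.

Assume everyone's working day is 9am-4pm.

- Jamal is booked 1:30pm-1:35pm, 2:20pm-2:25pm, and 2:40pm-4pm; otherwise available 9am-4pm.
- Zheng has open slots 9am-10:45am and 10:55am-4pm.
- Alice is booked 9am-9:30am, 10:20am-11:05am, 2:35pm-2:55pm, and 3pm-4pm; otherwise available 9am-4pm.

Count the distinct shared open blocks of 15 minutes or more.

3

Jamal free within 09:00–16:00: 09:00–13:30, 13:35–14:20, 14:25–14:40.
Alice free within 09:00–16:00: 09:30–10:20, 11:05–14:35, 14:55–15:00.
Jamal ∩ Zheng: 09:00–10:45, 10:55–13:30, 13:35–14:20, 14:25–14:40.
Jamal ∩ Zheng ∩ Alice: 09:30–10:20, 11:05–13:30, 13:35–14:20, 14:25–14:35.
Windows ≥ 15 min: 09:30–10:20, 11:05–13:30, 13:35–14:20.
That's 3 windows.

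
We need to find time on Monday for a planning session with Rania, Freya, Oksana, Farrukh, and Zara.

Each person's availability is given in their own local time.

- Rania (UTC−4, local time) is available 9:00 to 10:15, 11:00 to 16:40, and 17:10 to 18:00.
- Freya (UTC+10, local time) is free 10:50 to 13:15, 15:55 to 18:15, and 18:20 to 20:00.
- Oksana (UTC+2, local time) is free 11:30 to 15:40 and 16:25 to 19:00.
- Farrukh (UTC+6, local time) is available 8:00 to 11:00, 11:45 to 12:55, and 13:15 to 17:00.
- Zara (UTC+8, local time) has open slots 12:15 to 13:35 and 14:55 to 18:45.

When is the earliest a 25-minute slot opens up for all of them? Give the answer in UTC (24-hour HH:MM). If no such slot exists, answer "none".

Rania → UTC: 13:00–14:15, 15:00–20:40, 21:10–22:00.
Freya → UTC: 00:50–03:15, 05:55–08:15, 08:20–10:00.
Oksana → UTC: 09:30–13:40, 14:25–17:00.
Farrukh → UTC: 02:00–05:00, 05:45–06:55, 07:15–11:00.
Zara → UTC: 04:15–05:35, 06:55–10:45.
Rania ∩ Freya: (none).
Rania ∩ Freya ∩ Oksana: (none).
Rania ∩ Freya ∩ Oksana ∩ Farrukh: (none).
Rania ∩ Freya ∩ Oksana ∩ Farrukh ∩ Zara: (none).
Windows ≥ 25 min: (none).

none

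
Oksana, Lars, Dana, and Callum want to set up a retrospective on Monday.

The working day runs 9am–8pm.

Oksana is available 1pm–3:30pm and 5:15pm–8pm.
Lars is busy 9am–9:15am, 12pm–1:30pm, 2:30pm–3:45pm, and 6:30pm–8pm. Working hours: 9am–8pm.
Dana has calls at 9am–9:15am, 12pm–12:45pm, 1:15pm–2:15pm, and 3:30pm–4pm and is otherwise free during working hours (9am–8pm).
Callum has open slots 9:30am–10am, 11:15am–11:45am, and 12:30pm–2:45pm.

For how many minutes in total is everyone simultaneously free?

15 minutes

Lars free within 09:00–20:00: 09:15–12:00, 13:30–14:30, 15:45–18:30.
Dana free within 09:00–20:00: 09:15–12:00, 12:45–13:15, 14:15–15:30, 16:00–20:00.
Oksana ∩ Lars: 13:30–14:30, 17:15–18:30.
Oksana ∩ Lars ∩ Dana: 14:15–14:30, 17:15–18:30.
Oksana ∩ Lars ∩ Dana ∩ Callum: 14:15–14:30.
Total common minutes: 15.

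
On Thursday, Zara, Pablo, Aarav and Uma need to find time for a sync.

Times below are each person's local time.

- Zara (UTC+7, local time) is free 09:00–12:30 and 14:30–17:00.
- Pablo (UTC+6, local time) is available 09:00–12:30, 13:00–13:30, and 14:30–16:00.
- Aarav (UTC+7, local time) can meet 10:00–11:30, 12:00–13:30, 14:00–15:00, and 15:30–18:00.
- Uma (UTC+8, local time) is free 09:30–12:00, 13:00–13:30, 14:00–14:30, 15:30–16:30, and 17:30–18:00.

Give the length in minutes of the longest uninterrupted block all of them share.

Zara → UTC: 02:00–05:30, 07:30–10:00.
Pablo → UTC: 03:00–06:30, 07:00–07:30, 08:30–10:00.
Aarav → UTC: 03:00–04:30, 05:00–06:30, 07:00–08:00, 08:30–11:00.
Uma → UTC: 01:30–04:00, 05:00–05:30, 06:00–06:30, 07:30–08:30, 09:30–10:00.
Zara ∩ Pablo: 03:00–05:30, 08:30–10:00.
Zara ∩ Pablo ∩ Aarav: 03:00–04:30, 05:00–05:30, 08:30–10:00.
Zara ∩ Pablo ∩ Aarav ∩ Uma: 03:00–04:00, 05:00–05:30, 09:30–10:00.
Common window lengths: 60, 30, 30 min; longest is 60.

60 minutes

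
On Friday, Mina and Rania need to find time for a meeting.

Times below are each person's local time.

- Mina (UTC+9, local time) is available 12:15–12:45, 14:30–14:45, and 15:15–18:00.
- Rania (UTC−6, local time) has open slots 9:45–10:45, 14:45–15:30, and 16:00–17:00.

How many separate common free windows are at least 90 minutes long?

Mina → UTC: 03:15–03:45, 05:30–05:45, 06:15–09:00.
Rania → UTC: 15:45–16:45, 20:45–21:30, 22:00–23:00.
Mina ∩ Rania: (none).
Windows ≥ 90 min: (none).
That's 0 windows.

0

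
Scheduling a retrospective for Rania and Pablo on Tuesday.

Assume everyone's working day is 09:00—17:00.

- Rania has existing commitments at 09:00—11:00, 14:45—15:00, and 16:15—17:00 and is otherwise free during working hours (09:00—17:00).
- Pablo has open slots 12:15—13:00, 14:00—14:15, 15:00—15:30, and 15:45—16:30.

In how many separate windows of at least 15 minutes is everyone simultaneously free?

4

Rania free within 09:00–17:00: 11:00–14:45, 15:00–16:15.
Rania ∩ Pablo: 12:15–13:00, 14:00–14:15, 15:00–15:30, 15:45–16:15.
Windows ≥ 15 min: 12:15–13:00, 14:00–14:15, 15:00–15:30, 15:45–16:15.
That's 4 windows.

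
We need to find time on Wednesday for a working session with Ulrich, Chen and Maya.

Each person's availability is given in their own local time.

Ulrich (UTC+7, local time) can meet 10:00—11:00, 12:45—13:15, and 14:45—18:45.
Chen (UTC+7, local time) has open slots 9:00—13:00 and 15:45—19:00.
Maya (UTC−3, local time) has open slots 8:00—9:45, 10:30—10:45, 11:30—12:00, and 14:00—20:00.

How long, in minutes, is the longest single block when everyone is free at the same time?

Ulrich → UTC: 03:00–04:00, 05:45–06:15, 07:45–11:45.
Chen → UTC: 02:00–06:00, 08:45–12:00.
Maya → UTC: 11:00–12:45, 13:30–13:45, 14:30–15:00, 17:00–23:00.
Ulrich ∩ Chen: 03:00–04:00, 05:45–06:00, 08:45–11:45.
Ulrich ∩ Chen ∩ Maya: 11:00–11:45.
Single common window of 45 minutes.

45 minutes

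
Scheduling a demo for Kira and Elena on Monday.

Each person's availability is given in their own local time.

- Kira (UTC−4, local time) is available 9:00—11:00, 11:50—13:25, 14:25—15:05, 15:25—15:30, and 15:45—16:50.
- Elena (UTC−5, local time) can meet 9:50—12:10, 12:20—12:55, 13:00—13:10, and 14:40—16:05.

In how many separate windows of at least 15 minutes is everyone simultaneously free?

Kira → UTC: 13:00–15:00, 15:50–17:25, 18:25–19:05, 19:25–19:30, 19:45–20:50.
Elena → UTC: 14:50–17:10, 17:20–17:55, 18:00–18:10, 19:40–21:05.
Kira ∩ Elena: 14:50–15:00, 15:50–17:10, 17:20–17:25, 19:45–20:50.
Windows ≥ 15 min: 15:50–17:10, 19:45–20:50.
That's 2 windows.

2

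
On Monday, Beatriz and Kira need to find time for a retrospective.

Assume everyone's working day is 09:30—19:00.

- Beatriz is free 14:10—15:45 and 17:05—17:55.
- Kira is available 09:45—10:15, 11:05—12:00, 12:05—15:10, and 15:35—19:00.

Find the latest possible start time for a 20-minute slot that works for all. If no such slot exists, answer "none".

17:35

Beatriz ∩ Kira: 14:10–15:10, 15:35–15:45, 17:05–17:55.
Windows ≥ 20 min: 14:10–15:10, 17:05–17:55.
Latest start in the last window 17:05–17:55 is 17:55 − 20 min = 17:35.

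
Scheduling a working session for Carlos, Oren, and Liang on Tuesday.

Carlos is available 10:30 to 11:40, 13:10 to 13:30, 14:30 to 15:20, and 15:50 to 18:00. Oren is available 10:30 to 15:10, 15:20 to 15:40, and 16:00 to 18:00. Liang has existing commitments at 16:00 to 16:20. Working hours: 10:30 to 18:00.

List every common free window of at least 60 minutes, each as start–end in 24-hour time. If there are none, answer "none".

Liang free within 10:30–18:00: 10:30–16:00, 16:20–18:00.
Carlos ∩ Oren: 10:30–11:40, 13:10–13:30, 14:30–15:10, 16:00–18:00.
Carlos ∩ Oren ∩ Liang: 10:30–11:40, 13:10–13:30, 14:30–15:10, 16:20–18:00.
Windows ≥ 60 min: 10:30–11:40, 16:20–18:00.

10:30–11:40, 16:20–18:00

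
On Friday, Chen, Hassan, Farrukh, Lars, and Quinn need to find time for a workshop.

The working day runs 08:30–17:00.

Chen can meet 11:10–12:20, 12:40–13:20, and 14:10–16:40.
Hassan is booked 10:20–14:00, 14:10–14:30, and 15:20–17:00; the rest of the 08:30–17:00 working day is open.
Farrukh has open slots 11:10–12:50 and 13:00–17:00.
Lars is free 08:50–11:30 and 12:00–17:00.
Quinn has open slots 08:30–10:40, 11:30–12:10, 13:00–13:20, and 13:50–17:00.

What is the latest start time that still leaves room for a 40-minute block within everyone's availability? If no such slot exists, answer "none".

Hassan free within 08:30–17:00: 08:30–10:20, 14:00–14:10, 14:30–15:20.
Chen ∩ Hassan: 14:30–15:20.
Chen ∩ Hassan ∩ Farrukh: 14:30–15:20.
Chen ∩ Hassan ∩ Farrukh ∩ Lars: 14:30–15:20.
Chen ∩ Hassan ∩ Farrukh ∩ Lars ∩ Quinn: 14:30–15:20.
Windows ≥ 40 min: 14:30–15:20.
Latest start in the last window 14:30–15:20 is 15:20 − 40 min = 14:40.

14:40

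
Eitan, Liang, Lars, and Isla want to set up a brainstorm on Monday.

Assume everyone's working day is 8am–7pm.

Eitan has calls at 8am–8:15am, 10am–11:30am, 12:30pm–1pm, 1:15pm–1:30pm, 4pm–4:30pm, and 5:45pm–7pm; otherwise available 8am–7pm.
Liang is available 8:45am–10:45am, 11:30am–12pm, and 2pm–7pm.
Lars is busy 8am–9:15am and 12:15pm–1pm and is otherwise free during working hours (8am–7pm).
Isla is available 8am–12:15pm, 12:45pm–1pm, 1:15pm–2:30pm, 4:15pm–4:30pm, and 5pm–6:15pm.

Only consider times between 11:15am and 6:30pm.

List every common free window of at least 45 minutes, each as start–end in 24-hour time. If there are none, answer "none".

Eitan free within 08:00–19:00: 08:15–10:00, 11:30–12:30, 13:00–13:15, 13:30–16:00, 16:30–17:45.
Lars free within 08:00–19:00: 09:15–12:15, 13:00–19:00.
Eitan ∩ Liang: 08:45–10:00, 11:30–12:00, 14:00–16:00, 16:30–17:45.
Eitan ∩ Liang ∩ Lars: 09:15–10:00, 11:30–12:00, 14:00–16:00, 16:30–17:45.
Eitan ∩ Liang ∩ Lars ∩ Isla: 09:15–10:00, 11:30–12:00, 14:00–14:30, 17:00–17:45.
Restricted to 11:15–18:30: 11:30–12:00, 14:00–14:30, 17:00–17:45.
Windows ≥ 45 min: 17:00–17:45.

17:00–17:45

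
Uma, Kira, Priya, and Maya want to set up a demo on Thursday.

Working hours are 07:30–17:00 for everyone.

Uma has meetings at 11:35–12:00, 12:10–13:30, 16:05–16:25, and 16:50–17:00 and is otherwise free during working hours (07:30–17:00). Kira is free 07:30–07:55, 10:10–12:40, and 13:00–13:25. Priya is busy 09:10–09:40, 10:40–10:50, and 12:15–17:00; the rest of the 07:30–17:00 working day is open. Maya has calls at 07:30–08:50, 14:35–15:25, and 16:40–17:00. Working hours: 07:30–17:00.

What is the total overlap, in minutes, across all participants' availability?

Uma free within 07:30–17:00: 07:30–11:35, 12:00–12:10, 13:30–16:05, 16:25–16:50.
Priya free within 07:30–17:00: 07:30–09:10, 09:40–10:40, 10:50–12:15.
Maya free within 07:30–17:00: 08:50–14:35, 15:25–16:40.
Uma ∩ Kira: 07:30–07:55, 10:10–11:35, 12:00–12:10.
Uma ∩ Kira ∩ Priya: 07:30–07:55, 10:10–10:40, 10:50–11:35, 12:00–12:10.
Uma ∩ Kira ∩ Priya ∩ Maya: 10:10–10:40, 10:50–11:35, 12:00–12:10.
Total common minutes: 30 + 45 + 10 = 85.

85 minutes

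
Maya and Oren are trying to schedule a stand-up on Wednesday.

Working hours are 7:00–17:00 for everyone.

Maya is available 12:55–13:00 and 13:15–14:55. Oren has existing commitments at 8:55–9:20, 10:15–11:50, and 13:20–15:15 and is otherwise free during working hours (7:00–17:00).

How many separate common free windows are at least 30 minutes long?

0

Oren free within 07:00–17:00: 07:00–08:55, 09:20–10:15, 11:50–13:20, 15:15–17:00.
Maya ∩ Oren: 12:55–13:00, 13:15–13:20.
Windows ≥ 30 min: (none).
That's 0 windows.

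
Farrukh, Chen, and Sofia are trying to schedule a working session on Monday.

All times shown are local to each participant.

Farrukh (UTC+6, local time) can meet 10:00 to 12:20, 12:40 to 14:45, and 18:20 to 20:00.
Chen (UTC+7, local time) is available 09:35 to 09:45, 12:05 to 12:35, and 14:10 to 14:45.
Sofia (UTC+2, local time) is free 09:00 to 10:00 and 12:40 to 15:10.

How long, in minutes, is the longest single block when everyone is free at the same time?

35 minutes

Farrukh → UTC: 04:00–06:20, 06:40–08:45, 12:20–14:00.
Chen → UTC: 02:35–02:45, 05:05–05:35, 07:10–07:45.
Sofia → UTC: 07:00–08:00, 10:40–13:10.
Farrukh ∩ Chen: 05:05–05:35, 07:10–07:45.
Farrukh ∩ Chen ∩ Sofia: 07:10–07:45.
Single common window of 35 minutes.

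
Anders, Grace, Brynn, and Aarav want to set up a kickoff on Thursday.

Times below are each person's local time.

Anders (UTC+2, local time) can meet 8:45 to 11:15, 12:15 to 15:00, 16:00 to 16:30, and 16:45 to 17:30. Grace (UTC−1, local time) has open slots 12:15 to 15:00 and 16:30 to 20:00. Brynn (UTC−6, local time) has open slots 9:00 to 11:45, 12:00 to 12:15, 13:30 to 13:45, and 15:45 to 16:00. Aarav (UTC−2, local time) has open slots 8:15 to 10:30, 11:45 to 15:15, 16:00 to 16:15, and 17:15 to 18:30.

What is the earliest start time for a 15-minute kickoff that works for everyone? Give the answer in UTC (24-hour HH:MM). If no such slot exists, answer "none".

Anders → UTC: 06:45–09:15, 10:15–13:00, 14:00–14:30, 14:45–15:30.
Grace → UTC: 13:15–16:00, 17:30–21:00.
Brynn → UTC: 15:00–17:45, 18:00–18:15, 19:30–19:45, 21:45–22:00.
Aarav → UTC: 10:15–12:30, 13:45–17:15, 18:00–18:15, 19:15–20:30.
Anders ∩ Grace: 14:00–14:30, 14:45–15:30.
Anders ∩ Grace ∩ Brynn: 15:00–15:30.
Anders ∩ Grace ∩ Brynn ∩ Aarav: 15:00–15:30.
Windows ≥ 15 min: 15:00–15:30.
Earliest such window starts at 15:00.

15:00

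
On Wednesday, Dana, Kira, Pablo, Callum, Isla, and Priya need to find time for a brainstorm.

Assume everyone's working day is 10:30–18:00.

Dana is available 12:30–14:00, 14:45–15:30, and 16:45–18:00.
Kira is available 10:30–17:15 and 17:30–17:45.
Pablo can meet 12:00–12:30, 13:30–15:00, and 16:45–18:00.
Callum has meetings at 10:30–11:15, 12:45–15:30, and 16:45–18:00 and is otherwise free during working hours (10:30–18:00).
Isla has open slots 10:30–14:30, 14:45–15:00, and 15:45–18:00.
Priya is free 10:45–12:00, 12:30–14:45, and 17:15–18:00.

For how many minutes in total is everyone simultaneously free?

0 minutes

Callum free within 10:30–18:00: 11:15–12:45, 15:30–16:45.
Dana ∩ Kira: 12:30–14:00, 14:45–15:30, 16:45–17:15, 17:30–17:45.
Dana ∩ Kira ∩ Pablo: 13:30–14:00, 14:45–15:00, 16:45–17:15, 17:30–17:45.
Dana ∩ Kira ∩ Pablo ∩ Callum: (none).
Dana ∩ Kira ∩ Pablo ∩ Callum ∩ Isla: (none).
Dana ∩ Kira ∩ Pablo ∩ Callum ∩ Isla ∩ Priya: (none).
Total common minutes: 0.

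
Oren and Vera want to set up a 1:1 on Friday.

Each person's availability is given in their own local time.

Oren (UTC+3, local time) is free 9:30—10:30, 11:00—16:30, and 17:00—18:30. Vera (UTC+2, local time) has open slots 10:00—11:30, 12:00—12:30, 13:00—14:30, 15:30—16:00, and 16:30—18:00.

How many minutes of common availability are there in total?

270 minutes

Oren → UTC: 06:30–07:30, 08:00–13:30, 14:00–15:30.
Vera → UTC: 08:00–09:30, 10:00–10:30, 11:00–12:30, 13:30–14:00, 14:30–16:00.
Oren ∩ Vera: 08:00–09:30, 10:00–10:30, 11:00–12:30, 14:30–15:30.
Total common minutes: 90 + 30 + 90 + 60 = 270.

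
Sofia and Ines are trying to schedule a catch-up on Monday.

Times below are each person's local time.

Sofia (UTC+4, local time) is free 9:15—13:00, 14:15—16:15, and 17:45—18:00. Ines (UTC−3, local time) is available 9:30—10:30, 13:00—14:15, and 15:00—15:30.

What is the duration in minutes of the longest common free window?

Sofia → UTC: 05:15–09:00, 10:15–12:15, 13:45–14:00.
Ines → UTC: 12:30–13:30, 16:00–17:15, 18:00–18:30.
Sofia ∩ Ines: (none).
No common window.

0 minutes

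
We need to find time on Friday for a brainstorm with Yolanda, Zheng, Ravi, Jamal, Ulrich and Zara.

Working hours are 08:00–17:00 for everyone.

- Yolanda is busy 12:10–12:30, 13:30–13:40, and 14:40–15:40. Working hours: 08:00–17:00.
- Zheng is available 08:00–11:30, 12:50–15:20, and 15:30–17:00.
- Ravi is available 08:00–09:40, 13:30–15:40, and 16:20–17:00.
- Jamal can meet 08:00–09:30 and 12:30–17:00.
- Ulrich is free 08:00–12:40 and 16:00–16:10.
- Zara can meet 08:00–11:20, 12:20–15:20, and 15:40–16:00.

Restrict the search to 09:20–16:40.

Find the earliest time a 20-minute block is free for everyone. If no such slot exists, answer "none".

Yolanda free within 08:00–17:00: 08:00–12:10, 12:30–13:30, 13:40–14:40, 15:40–17:00.
Yolanda ∩ Zheng: 08:00–11:30, 12:50–13:30, 13:40–14:40, 15:40–17:00.
Yolanda ∩ Zheng ∩ Ravi: 08:00–09:40, 13:40–14:40, 16:20–17:00.
Yolanda ∩ Zheng ∩ Ravi ∩ Jamal: 08:00–09:30, 13:40–14:40, 16:20–17:00.
Yolanda ∩ Zheng ∩ Ravi ∩ Jamal ∩ Ulrich: 08:00–09:30.
Yolanda ∩ Zheng ∩ Ravi ∩ Jamal ∩ Ulrich ∩ Zara: 08:00–09:30.
Restricted to 09:20–16:40: 09:20–09:30.
Windows ≥ 20 min: (none).

none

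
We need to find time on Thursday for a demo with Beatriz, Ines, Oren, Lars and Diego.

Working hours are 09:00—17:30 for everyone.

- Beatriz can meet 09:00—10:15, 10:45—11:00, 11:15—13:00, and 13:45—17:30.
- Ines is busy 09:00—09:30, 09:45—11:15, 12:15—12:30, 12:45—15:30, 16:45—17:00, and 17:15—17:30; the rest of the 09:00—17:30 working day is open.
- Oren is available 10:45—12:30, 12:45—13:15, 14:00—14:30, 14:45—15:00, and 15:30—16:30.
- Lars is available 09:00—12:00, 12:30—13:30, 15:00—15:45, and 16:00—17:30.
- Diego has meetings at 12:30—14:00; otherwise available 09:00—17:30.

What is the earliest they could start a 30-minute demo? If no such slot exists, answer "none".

11:15

Ines free within 09:00–17:30: 09:30–09:45, 11:15–12:15, 12:30–12:45, 15:30–16:45, 17:00–17:15.
Diego free within 09:00–17:30: 09:00–12:30, 14:00–17:30.
Beatriz ∩ Ines: 09:30–09:45, 11:15–12:15, 12:30–12:45, 15:30–16:45, 17:00–17:15.
Beatriz ∩ Ines ∩ Oren: 11:15–12:15, 15:30–16:30.
Beatriz ∩ Ines ∩ Oren ∩ Lars: 11:15–12:00, 15:30–15:45, 16:00–16:30.
Beatriz ∩ Ines ∩ Oren ∩ Lars ∩ Diego: 11:15–12:00, 15:30–15:45, 16:00–16:30.
Windows ≥ 30 min: 11:15–12:00, 16:00–16:30.
Earliest such window starts at 11:15.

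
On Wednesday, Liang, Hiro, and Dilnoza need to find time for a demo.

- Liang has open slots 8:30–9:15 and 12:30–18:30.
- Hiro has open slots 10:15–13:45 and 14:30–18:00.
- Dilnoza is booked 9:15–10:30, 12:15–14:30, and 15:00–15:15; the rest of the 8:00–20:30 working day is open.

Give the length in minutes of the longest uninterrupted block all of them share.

Dilnoza free within 08:00–20:30: 08:00–09:15, 10:30–12:15, 14:30–15:00, 15:15–20:30.
Liang ∩ Hiro: 12:30–13:45, 14:30–18:00.
Liang ∩ Hiro ∩ Dilnoza: 14:30–15:00, 15:15–18:00.
Common window lengths: 30, 165 min; longest is 165.

165 minutes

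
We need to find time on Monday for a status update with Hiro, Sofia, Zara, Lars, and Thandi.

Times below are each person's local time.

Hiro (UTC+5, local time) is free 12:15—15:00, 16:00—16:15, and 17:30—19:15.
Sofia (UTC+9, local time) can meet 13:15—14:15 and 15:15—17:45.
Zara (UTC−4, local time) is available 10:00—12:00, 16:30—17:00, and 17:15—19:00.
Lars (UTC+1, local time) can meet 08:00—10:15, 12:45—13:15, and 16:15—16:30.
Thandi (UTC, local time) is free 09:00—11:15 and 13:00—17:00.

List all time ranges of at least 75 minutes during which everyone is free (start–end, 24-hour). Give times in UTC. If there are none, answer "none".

Hiro → UTC: 07:15–10:00, 11:00–11:15, 12:30–14:15.
Sofia → UTC: 04:15–05:15, 06:15–08:45.
Zara → UTC: 14:00–16:00, 20:30–21:00, 21:15–23:00.
Lars → UTC: 07:00–09:15, 11:45–12:15, 15:15–15:30.
Thandi → UTC: 09:00–11:15, 13:00–17:00.
Hiro ∩ Sofia: 07:15–08:45.
Hiro ∩ Sofia ∩ Zara: (none).
Hiro ∩ Sofia ∩ Zara ∩ Lars: (none).
Hiro ∩ Sofia ∩ Zara ∩ Lars ∩ Thandi: (none).
Windows ≥ 75 min: (none).

none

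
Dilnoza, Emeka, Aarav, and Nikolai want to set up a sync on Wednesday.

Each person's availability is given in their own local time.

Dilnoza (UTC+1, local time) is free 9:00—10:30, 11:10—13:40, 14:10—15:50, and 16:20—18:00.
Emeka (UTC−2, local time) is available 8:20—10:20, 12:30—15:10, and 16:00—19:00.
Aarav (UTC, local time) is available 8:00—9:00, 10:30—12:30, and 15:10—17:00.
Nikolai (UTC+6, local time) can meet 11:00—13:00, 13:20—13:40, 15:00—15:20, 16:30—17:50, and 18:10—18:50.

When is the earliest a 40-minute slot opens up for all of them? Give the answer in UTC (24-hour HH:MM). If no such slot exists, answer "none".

10:30

Dilnoza → UTC: 08:00–09:30, 10:10–12:40, 13:10–14:50, 15:20–17:00.
Emeka → UTC: 10:20–12:20, 14:30–17:10, 18:00–21:00.
Aarav → UTC: 08:00–09:00, 10:30–12:30, 15:10–17:00.
Nikolai → UTC: 05:00–07:00, 07:20–07:40, 09:00–09:20, 10:30–11:50, 12:10–12:50.
Dilnoza ∩ Emeka: 10:20–12:20, 14:30–14:50, 15:20–17:00.
Dilnoza ∩ Emeka ∩ Aarav: 10:30–12:20, 15:20–17:00.
Dilnoza ∩ Emeka ∩ Aarav ∩ Nikolai: 10:30–11:50, 12:10–12:20.
Windows ≥ 40 min: 10:30–11:50.
Earliest such window starts at 10:30.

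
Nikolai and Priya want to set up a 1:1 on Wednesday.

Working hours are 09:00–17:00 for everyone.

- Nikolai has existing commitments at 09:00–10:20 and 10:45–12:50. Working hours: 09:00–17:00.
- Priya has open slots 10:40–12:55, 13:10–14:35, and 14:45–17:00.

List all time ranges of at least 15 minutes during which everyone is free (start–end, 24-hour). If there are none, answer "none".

Nikolai free within 09:00–17:00: 10:20–10:45, 12:50–17:00.
Nikolai ∩ Priya: 10:40–10:45, 12:50–12:55, 13:10–14:35, 14:45–17:00.
Windows ≥ 15 min: 13:10–14:35, 14:45–17:00.

13:10–14:35, 14:45–17:00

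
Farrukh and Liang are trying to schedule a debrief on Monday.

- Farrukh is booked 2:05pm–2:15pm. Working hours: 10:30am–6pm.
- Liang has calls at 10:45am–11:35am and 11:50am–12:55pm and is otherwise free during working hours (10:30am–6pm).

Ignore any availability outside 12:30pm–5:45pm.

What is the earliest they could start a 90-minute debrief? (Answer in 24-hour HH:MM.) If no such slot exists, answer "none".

14:15

Farrukh free within 10:30–18:00: 10:30–14:05, 14:15–18:00.
Liang free within 10:30–18:00: 10:30–10:45, 11:35–11:50, 12:55–18:00.
Farrukh ∩ Liang: 10:30–10:45, 11:35–11:50, 12:55–14:05, 14:15–18:00.
Restricted to 12:30–17:45: 12:55–14:05, 14:15–17:45.
Windows ≥ 90 min: 14:15–17:45.
Earliest such window starts at 14:15.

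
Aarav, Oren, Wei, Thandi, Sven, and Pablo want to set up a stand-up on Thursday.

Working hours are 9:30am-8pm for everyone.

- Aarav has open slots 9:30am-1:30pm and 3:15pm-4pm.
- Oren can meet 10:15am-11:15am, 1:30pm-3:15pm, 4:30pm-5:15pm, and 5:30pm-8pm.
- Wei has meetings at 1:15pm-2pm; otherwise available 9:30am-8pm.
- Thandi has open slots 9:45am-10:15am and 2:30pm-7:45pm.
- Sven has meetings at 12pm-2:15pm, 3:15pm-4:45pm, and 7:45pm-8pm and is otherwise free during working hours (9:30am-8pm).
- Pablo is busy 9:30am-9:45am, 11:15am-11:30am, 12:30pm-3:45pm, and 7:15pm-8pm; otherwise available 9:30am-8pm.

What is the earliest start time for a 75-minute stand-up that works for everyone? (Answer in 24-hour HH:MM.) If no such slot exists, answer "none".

none

Wei free within 09:30–20:00: 09:30–13:15, 14:00–20:00.
Sven free within 09:30–20:00: 09:30–12:00, 14:15–15:15, 16:45–19:45.
Pablo free within 09:30–20:00: 09:45–11:15, 11:30–12:30, 15:45–19:15.
Aarav ∩ Oren: 10:15–11:15.
Aarav ∩ Oren ∩ Wei: 10:15–11:15.
Aarav ∩ Oren ∩ Wei ∩ Thandi: (none).
Aarav ∩ Oren ∩ Wei ∩ Thandi ∩ Sven: (none).
Aarav ∩ Oren ∩ Wei ∩ Thandi ∩ Sven ∩ Pablo: (none).
Windows ≥ 75 min: (none).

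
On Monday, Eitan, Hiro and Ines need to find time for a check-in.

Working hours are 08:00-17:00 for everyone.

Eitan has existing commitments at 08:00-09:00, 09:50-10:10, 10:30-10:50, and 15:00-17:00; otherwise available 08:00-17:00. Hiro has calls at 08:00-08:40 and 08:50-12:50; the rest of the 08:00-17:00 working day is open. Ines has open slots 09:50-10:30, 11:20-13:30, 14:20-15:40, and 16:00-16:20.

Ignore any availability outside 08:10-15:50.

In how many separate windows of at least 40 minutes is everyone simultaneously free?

Eitan free within 08:00–17:00: 09:00–09:50, 10:10–10:30, 10:50–15:00.
Hiro free within 08:00–17:00: 08:40–08:50, 12:50–17:00.
Eitan ∩ Hiro: 12:50–15:00.
Eitan ∩ Hiro ∩ Ines: 12:50–13:30, 14:20–15:00.
Restricted to 08:10–15:50: 12:50–13:30, 14:20–15:00.
Windows ≥ 40 min: 12:50–13:30, 14:20–15:00.
That's 2 windows.

2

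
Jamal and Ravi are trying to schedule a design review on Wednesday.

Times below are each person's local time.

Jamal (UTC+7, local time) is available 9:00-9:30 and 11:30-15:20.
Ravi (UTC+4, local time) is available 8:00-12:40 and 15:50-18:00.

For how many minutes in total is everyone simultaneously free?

230 minutes

Jamal → UTC: 02:00–02:30, 04:30–08:20.
Ravi → UTC: 04:00–08:40, 11:50–14:00.
Jamal ∩ Ravi: 04:30–08:20.
Total common minutes: 230.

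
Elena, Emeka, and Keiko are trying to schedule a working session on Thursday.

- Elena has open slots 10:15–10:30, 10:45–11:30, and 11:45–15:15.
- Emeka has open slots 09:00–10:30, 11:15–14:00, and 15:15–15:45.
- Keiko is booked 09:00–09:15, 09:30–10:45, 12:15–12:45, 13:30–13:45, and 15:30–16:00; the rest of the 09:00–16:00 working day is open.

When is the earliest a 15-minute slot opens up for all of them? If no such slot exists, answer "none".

Keiko free within 09:00–16:00: 09:15–09:30, 10:45–12:15, 12:45–13:30, 13:45–15:30.
Elena ∩ Emeka: 10:15–10:30, 11:15–11:30, 11:45–14:00.
Elena ∩ Emeka ∩ Keiko: 11:15–11:30, 11:45–12:15, 12:45–13:30, 13:45–14:00.
Windows ≥ 15 min: 11:15–11:30, 11:45–12:15, 12:45–13:30, 13:45–14:00.
Earliest such window starts at 11:15.

11:15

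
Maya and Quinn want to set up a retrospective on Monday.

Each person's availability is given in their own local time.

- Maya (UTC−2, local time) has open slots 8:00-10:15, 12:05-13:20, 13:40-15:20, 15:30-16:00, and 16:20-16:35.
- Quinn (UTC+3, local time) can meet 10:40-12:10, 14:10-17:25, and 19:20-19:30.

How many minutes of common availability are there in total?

Maya → UTC: 10:00–12:15, 14:05–15:20, 15:40–17:20, 17:30–18:00, 18:20–18:35.
Quinn → UTC: 07:40–09:10, 11:10–14:25, 16:20–16:30.
Maya ∩ Quinn: 11:10–12:15, 14:05–14:25, 16:20–16:30.
Total common minutes: 65 + 20 + 10 = 95.

95 minutes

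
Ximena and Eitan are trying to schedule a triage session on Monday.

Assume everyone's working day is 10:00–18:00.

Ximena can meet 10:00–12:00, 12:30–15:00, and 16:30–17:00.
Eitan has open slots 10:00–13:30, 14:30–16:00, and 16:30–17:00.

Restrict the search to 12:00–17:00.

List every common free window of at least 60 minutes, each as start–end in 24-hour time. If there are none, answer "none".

Ximena ∩ Eitan: 10:00–12:00, 12:30–13:30, 14:30–15:00, 16:30–17:00.
Restricted to 12:00–17:00: 12:30–13:30, 14:30–15:00, 16:30–17:00.
Windows ≥ 60 min: 12:30–13:30.

12:30–13:30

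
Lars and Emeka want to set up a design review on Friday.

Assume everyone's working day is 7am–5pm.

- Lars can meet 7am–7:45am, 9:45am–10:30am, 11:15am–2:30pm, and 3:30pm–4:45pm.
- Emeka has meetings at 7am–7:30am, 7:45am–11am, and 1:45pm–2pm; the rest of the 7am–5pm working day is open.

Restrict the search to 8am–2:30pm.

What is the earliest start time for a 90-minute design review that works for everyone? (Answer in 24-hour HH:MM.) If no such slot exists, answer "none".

11:15

Emeka free within 07:00–17:00: 07:30–07:45, 11:00–13:45, 14:00–17:00.
Lars ∩ Emeka: 07:30–07:45, 11:15–13:45, 14:00–14:30, 15:30–16:45.
Restricted to 08:00–14:30: 11:15–13:45, 14:00–14:30.
Windows ≥ 90 min: 11:15–13:45.
Earliest such window starts at 11:15.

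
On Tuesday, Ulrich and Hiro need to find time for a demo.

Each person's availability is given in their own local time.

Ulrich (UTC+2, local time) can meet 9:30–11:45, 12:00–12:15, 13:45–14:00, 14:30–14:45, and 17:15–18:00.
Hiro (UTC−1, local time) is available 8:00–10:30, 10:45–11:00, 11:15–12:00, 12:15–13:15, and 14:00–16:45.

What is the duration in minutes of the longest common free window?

Ulrich → UTC: 07:30–09:45, 10:00–10:15, 11:45–12:00, 12:30–12:45, 15:15–16:00.
Hiro → UTC: 09:00–11:30, 11:45–12:00, 12:15–13:00, 13:15–14:15, 15:00–17:45.
Ulrich ∩ Hiro: 09:00–09:45, 10:00–10:15, 11:45–12:00, 12:30–12:45, 15:15–16:00.
Common window lengths: 45, 15, 15, 15, 45 min; longest is 45.

45 minutes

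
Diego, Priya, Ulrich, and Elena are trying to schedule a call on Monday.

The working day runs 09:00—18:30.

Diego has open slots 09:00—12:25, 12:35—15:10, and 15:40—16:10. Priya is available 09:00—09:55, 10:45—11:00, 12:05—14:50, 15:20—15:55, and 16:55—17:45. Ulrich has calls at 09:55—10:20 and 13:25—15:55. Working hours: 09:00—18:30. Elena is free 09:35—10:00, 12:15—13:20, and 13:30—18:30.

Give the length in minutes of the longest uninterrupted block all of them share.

45 minutes

Ulrich free within 09:00–18:30: 09:00–09:55, 10:20–13:25, 15:55–18:30.
Diego ∩ Priya: 09:00–09:55, 10:45–11:00, 12:05–12:25, 12:35–14:50, 15:40–15:55.
Diego ∩ Priya ∩ Ulrich: 09:00–09:55, 10:45–11:00, 12:05–12:25, 12:35–13:25.
Diego ∩ Priya ∩ Ulrich ∩ Elena: 09:35–09:55, 12:15–12:25, 12:35–13:20.
Common window lengths: 20, 10, 45 min; longest is 45.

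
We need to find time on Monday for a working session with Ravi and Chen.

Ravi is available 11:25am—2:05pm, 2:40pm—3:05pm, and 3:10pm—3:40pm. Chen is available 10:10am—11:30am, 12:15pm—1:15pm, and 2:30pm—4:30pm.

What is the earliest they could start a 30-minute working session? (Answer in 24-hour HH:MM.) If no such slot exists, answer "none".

Ravi ∩ Chen: 11:25–11:30, 12:15–13:15, 14:40–15:05, 15:10–15:40.
Windows ≥ 30 min: 12:15–13:15, 15:10–15:40.
Earliest such window starts at 12:15.

12:15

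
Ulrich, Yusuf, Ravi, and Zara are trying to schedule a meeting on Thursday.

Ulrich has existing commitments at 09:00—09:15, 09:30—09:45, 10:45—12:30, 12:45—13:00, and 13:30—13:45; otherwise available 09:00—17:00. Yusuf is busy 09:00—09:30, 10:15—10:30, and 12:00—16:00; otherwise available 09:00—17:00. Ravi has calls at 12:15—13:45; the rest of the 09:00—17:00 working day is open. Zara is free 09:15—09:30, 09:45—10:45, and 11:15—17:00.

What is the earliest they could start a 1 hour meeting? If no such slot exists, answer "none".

Ulrich free within 09:00–17:00: 09:15–09:30, 09:45–10:45, 12:30–12:45, 13:00–13:30, 13:45–17:00.
Yusuf free within 09:00–17:00: 09:30–10:15, 10:30–12:00, 16:00–17:00.
Ravi free within 09:00–17:00: 09:00–12:15, 13:45–17:00.
Ulrich ∩ Yusuf: 09:45–10:15, 10:30–10:45, 16:00–17:00.
Ulrich ∩ Yusuf ∩ Ravi: 09:45–10:15, 10:30–10:45, 16:00–17:00.
Ulrich ∩ Yusuf ∩ Ravi ∩ Zara: 09:45–10:15, 10:30–10:45, 16:00–17:00.
Windows ≥ 60 min: 16:00–17:00.
Earliest such window starts at 16:00.

16:00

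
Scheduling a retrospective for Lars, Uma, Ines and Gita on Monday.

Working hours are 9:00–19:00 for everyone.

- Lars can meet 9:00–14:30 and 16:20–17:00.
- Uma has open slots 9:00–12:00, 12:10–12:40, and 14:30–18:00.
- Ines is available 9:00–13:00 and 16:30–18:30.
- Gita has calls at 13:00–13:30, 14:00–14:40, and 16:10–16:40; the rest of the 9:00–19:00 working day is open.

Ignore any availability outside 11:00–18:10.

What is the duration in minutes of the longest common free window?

60 minutes

Gita free within 09:00–19:00: 09:00–13:00, 13:30–14:00, 14:40–16:10, 16:40–19:00.
Lars ∩ Uma: 09:00–12:00, 12:10–12:40, 16:20–17:00.
Lars ∩ Uma ∩ Ines: 09:00–12:00, 12:10–12:40, 16:30–17:00.
Lars ∩ Uma ∩ Ines ∩ Gita: 09:00–12:00, 12:10–12:40, 16:40–17:00.
Restricted to 11:00–18:10: 11:00–12:00, 12:10–12:40, 16:40–17:00.
Common window lengths: 60, 30, 20 min; longest is 60.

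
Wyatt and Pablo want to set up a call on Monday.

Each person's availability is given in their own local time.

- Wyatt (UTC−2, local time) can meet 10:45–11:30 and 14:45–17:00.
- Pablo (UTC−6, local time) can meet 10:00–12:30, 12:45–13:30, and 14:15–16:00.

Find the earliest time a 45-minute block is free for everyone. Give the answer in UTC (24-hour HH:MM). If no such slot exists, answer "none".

16:45

Wyatt → UTC: 12:45–13:30, 16:45–19:00.
Pablo → UTC: 16:00–18:30, 18:45–19:30, 20:15–22:00.
Wyatt ∩ Pablo: 16:45–18:30, 18:45–19:00.
Windows ≥ 45 min: 16:45–18:30.
Earliest such window starts at 16:45.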